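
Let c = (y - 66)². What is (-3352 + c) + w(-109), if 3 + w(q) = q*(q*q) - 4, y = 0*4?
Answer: -1294032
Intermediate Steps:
y = 0
w(q) = -7 + q³ (w(q) = -3 + (q*(q*q) - 4) = -3 + (q*q² - 4) = -3 + (q³ - 4) = -3 + (-4 + q³) = -7 + q³)
c = 4356 (c = (0 - 66)² = (-66)² = 4356)
(-3352 + c) + w(-109) = (-3352 + 4356) + (-7 + (-109)³) = 1004 + (-7 - 1295029) = 1004 - 1295036 = -1294032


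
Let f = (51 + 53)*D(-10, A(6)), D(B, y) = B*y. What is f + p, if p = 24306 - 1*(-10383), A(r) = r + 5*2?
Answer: 18049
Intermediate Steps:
A(r) = 10 + r (A(r) = r + 10 = 10 + r)
p = 34689 (p = 24306 + 10383 = 34689)
f = -16640 (f = (51 + 53)*(-10*(10 + 6)) = 104*(-10*16) = 104*(-160) = -16640)
f + p = -16640 + 34689 = 18049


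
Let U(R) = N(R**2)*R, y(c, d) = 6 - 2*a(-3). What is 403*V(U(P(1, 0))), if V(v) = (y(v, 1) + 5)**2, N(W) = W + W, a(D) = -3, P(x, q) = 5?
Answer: 116467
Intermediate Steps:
N(W) = 2*W
y(c, d) = 12 (y(c, d) = 6 - 2*(-3) = 6 + 6 = 12)
U(R) = 2*R**3 (U(R) = (2*R**2)*R = 2*R**3)
V(v) = 289 (V(v) = (12 + 5)**2 = 17**2 = 289)
403*V(U(P(1, 0))) = 403*289 = 116467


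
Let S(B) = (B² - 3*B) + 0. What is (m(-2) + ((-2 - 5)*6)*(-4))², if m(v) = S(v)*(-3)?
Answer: 19044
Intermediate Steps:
S(B) = B² - 3*B
m(v) = -3*v*(-3 + v) (m(v) = (v*(-3 + v))*(-3) = -3*v*(-3 + v))
(m(-2) + ((-2 - 5)*6)*(-4))² = (3*(-2)*(3 - 1*(-2)) + ((-2 - 5)*6)*(-4))² = (3*(-2)*(3 + 2) - 7*6*(-4))² = (3*(-2)*5 - 42*(-4))² = (-30 + 168)² = 138² = 19044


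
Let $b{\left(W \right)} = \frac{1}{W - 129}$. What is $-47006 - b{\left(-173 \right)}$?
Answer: $- \frac{14195811}{302} \approx -47006.0$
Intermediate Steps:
$b{\left(W \right)} = \frac{1}{-129 + W}$
$-47006 - b{\left(-173 \right)} = -47006 - \frac{1}{-129 - 173} = -47006 - \frac{1}{-302} = -47006 - - \frac{1}{302} = -47006 + \frac{1}{302} = - \frac{14195811}{302}$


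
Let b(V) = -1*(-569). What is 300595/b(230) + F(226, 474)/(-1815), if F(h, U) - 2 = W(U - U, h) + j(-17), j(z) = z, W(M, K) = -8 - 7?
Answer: 36373133/68849 ≈ 528.30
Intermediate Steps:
W(M, K) = -15
F(h, U) = -30 (F(h, U) = 2 + (-15 - 17) = 2 - 32 = -30)
b(V) = 569
300595/b(230) + F(226, 474)/(-1815) = 300595/569 - 30/(-1815) = 300595*(1/569) - 30*(-1/1815) = 300595/569 + 2/121 = 36373133/68849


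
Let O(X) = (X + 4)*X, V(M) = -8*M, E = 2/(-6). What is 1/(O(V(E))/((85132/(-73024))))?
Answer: -191547/2920960 ≈ -0.065577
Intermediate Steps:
E = -1/3 (E = 2*(-1/6) = -1/3 ≈ -0.33333)
O(X) = X*(4 + X) (O(X) = (4 + X)*X = X*(4 + X))
1/(O(V(E))/((85132/(-73024)))) = 1/(((-8*(-1/3))*(4 - 8*(-1/3)))/((85132/(-73024)))) = 1/((8*(4 + 8/3)/3)/((85132*(-1/73024)))) = 1/(((8/3)*(20/3))/(-21283/18256)) = 1/((160/9)*(-18256/21283)) = 1/(-2920960/191547) = -191547/2920960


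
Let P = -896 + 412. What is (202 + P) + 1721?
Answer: 1439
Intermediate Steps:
P = -484
(202 + P) + 1721 = (202 - 484) + 1721 = -282 + 1721 = 1439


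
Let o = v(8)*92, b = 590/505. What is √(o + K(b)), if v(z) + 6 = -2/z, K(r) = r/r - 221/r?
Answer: I*√10626254/118 ≈ 27.625*I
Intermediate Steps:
b = 118/101 (b = 590*(1/505) = 118/101 ≈ 1.1683)
K(r) = 1 - 221/r
v(z) = -6 - 2/z
o = -575 (o = (-6 - 2/8)*92 = (-6 - 2*⅛)*92 = (-6 - ¼)*92 = -25/4*92 = -575)
√(o + K(b)) = √(-575 + (-221 + 118/101)/(118/101)) = √(-575 + (101/118)*(-22203/101)) = √(-575 - 22203/118) = √(-90053/118) = I*√10626254/118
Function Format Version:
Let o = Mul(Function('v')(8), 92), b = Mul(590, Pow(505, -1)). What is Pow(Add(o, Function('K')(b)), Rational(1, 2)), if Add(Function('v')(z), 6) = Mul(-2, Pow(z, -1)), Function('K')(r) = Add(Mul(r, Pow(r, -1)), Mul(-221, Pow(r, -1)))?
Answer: Mul(Rational(1, 118), I, Pow(10626254, Rational(1, 2))) ≈ Mul(27.625, I)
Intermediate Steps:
b = Rational(118, 101) (b = Mul(590, Rational(1, 505)) = Rational(118, 101) ≈ 1.1683)
Function('K')(r) = Add(1, Mul(-221, Pow(r, -1)))
Function('v')(z) = Add(-6, Mul(-2, Pow(z, -1)))
o = -575 (o = Mul(Add(-6, Mul(-2, Pow(8, -1))), 92) = Mul(Add(-6, Mul(-2, Rational(1, 8))), 92) = Mul(Add(-6, Rational(-1, 4)), 92) = Mul(Rational(-25, 4), 92) = -575)
Pow(Add(o, Function('K')(b)), Rational(1, 2)) = Pow(Add(-575, Mul(Pow(Rational(118, 101), -1), Add(-221, Rational(118, 101)))), Rational(1, 2)) = Pow(Add(-575, Mul(Rational(101, 118), Rational(-22203, 101))), Rational(1, 2)) = Pow(Add(-575, Rational(-22203, 118)), Rational(1, 2)) = Pow(Rational(-90053, 118), Rational(1, 2)) = Mul(Rational(1, 118), I, Pow(10626254, Rational(1, 2)))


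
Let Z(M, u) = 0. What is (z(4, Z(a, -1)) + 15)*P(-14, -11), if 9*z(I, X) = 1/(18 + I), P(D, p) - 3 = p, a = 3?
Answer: -11884/99 ≈ -120.04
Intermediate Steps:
P(D, p) = 3 + p
z(I, X) = 1/(9*(18 + I))
(z(4, Z(a, -1)) + 15)*P(-14, -11) = (1/(9*(18 + 4)) + 15)*(3 - 11) = ((1/9)/22 + 15)*(-8) = ((1/9)*(1/22) + 15)*(-8) = (1/198 + 15)*(-8) = (2971/198)*(-8) = -11884/99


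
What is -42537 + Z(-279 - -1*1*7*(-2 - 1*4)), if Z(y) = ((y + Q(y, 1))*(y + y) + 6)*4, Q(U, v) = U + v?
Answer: 1603575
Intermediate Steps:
Z(y) = 24 + 8*y*(1 + 2*y) (Z(y) = ((y + (y + 1))*(y + y) + 6)*4 = ((y + (1 + y))*(2*y) + 6)*4 = ((1 + 2*y)*(2*y) + 6)*4 = (2*y*(1 + 2*y) + 6)*4 = (6 + 2*y*(1 + 2*y))*4 = 24 + 8*y*(1 + 2*y))
-42537 + Z(-279 - -1*1*7*(-2 - 1*4)) = -42537 + (24 + 8*(-279 - -1*1*7*(-2 - 1*4)) + 16*(-279 - -1*1*7*(-2 - 1*4))²) = -42537 + (24 + 8*(-279 - (-1*7)*(-2 - 4)) + 16*(-279 - (-1*7)*(-2 - 4))²) = -42537 + (24 + 8*(-279 - (-7)*(-6)) + 16*(-279 - (-7)*(-6))²) = -42537 + (24 + 8*(-279 - 1*42) + 16*(-279 - 1*42)²) = -42537 + (24 + 8*(-279 - 42) + 16*(-279 - 42)²) = -42537 + (24 + 8*(-321) + 16*(-321)²) = -42537 + (24 - 2568 + 16*103041) = -42537 + (24 - 2568 + 1648656) = -42537 + 1646112 = 1603575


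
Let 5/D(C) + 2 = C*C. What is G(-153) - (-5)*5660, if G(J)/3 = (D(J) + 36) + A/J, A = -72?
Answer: 11304644975/397919 ≈ 28409.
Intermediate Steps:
D(C) = 5/(-2 + C²) (D(C) = 5/(-2 + C*C) = 5/(-2 + C²))
G(J) = 108 - 216/J + 15/(-2 + J²) (G(J) = 3*((5/(-2 + J²) + 36) - 72/J) = 3*((36 + 5/(-2 + J²)) - 72/J) = 3*(36 - 72/J + 5/(-2 + J²)) = 108 - 216/J + 15/(-2 + J²))
G(-153) - (-5)*5660 = (108 - 216/(-153) + 15/(-2 + (-153)²)) - (-5)*5660 = (108 - 216*(-1/153) + 15/(-2 + 23409)) - 1*(-28300) = (108 + 24/17 + 15/23407) + 28300 = 43537275/397919 + 28300 = 11304644975/397919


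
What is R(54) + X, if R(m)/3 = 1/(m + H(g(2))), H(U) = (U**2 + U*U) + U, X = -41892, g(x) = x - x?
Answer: -754055/18 ≈ -41892.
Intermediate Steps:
g(x) = 0
H(U) = U + 2*U**2 (H(U) = (U**2 + U**2) + U = 2*U**2 + U = U + 2*U**2)
R(m) = 3/m (R(m) = 3/(m + 0*(1 + 2*0)) = 3/(m + 0*(1 + 0)) = 3/(m + 0*1) = 3/(m + 0) = 3/m)
R(54) + X = 3/54 - 41892 = 3*(1/54) - 41892 = 1/18 - 41892 = -754055/18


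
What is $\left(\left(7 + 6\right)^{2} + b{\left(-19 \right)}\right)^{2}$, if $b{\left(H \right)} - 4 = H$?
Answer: $23716$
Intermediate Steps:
$b{\left(H \right)} = 4 + H$
$\left(\left(7 + 6\right)^{2} + b{\left(-19 \right)}\right)^{2} = \left(\left(7 + 6\right)^{2} + \left(4 - 19\right)\right)^{2} = \left(13^{2} - 15\right)^{2} = \left(169 - 15\right)^{2} = 154^{2} = 23716$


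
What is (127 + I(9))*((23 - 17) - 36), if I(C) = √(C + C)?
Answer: -3810 - 90*√2 ≈ -3937.3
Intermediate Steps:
I(C) = √2*√C (I(C) = √(2*C) = √2*√C)
(127 + I(9))*((23 - 17) - 36) = (127 + √2*√9)*((23 - 17) - 36) = (127 + √2*3)*(6 - 36) = (127 + 3*√2)*(-30) = -3810 - 90*√2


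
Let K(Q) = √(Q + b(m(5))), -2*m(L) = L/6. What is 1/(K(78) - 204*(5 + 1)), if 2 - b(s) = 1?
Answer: -1224/1498097 - √79/1498097 ≈ -0.00082297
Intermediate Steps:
m(L) = -L/12 (m(L) = -L/(2*6) = -L/12)
b(s) = 1 (b(s) = 2 - 1*1 = 2 - 1 = 1)
K(Q) = √(1 + Q) (K(Q) = √(Q + 1) = √(1 + Q))
1/(K(78) - 204*(5 + 1)) = 1/(√(1 + 78) - 204*(5 + 1)) = 1/(√79 - 204*6) = 1/(√79 - 34*36) = 1/(√79 - 1224) = 1/(-1224 + √79)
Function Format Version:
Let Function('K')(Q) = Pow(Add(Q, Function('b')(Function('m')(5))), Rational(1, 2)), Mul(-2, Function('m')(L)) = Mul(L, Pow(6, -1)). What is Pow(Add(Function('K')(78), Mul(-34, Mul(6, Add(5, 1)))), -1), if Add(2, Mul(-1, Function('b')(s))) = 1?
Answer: Add(Rational(-1224, 1498097), Mul(Rational(-1, 1498097), Pow(79, Rational(1, 2)))) ≈ -0.00082297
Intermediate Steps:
Function('m')(L) = Mul(Rational(-1, 12), L) (Function('m')(L) = Mul(Rational(-1, 2), Mul(L, Pow(6, -1))) = Mul(Rational(-1, 2), Mul(L, Rational(1, 6))) = Mul(Rational(-1, 2), Mul(Rational(1, 6), L)) = Mul(Rational(-1, 12), L))
Function('b')(s) = 1 (Function('b')(s) = Add(2, Mul(-1, 1)) = Add(2, -1) = 1)
Function('K')(Q) = Pow(Add(1, Q), Rational(1, 2)) (Function('K')(Q) = Pow(Add(Q, 1), Rational(1, 2)) = Pow(Add(1, Q), Rational(1, 2)))
Pow(Add(Function('K')(78), Mul(-34, Mul(6, Add(5, 1)))), -1) = Pow(Add(Pow(Add(1, 78), Rational(1, 2)), Mul(-34, Mul(6, Add(5, 1)))), -1) = Pow(Add(Pow(79, Rational(1, 2)), Mul(-34, Mul(6, 6))), -1) = Pow(Add(Pow(79, Rational(1, 2)), Mul(-34, 36)), -1) = Pow(Add(Pow(79, Rational(1, 2)), -1224), -1) = Pow(Add(-1224, Pow(79, Rational(1, 2))), -1)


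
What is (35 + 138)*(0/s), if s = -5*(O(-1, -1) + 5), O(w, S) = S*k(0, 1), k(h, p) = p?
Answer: 0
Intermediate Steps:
O(w, S) = S (O(w, S) = S*1 = S)
s = -20 (s = -5*(-1 + 5) = -5*4 = -20)
(35 + 138)*(0/s) = (35 + 138)*(0/(-20)) = 173*(0*(-1/20)) = 173*0 = 0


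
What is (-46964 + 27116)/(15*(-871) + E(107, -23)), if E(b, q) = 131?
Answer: 9924/6467 ≈ 1.5346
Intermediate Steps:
(-46964 + 27116)/(15*(-871) + E(107, -23)) = (-46964 + 27116)/(15*(-871) + 131) = -19848/(-13065 + 131) = -19848/(-12934) = -19848*(-1/12934) = 9924/6467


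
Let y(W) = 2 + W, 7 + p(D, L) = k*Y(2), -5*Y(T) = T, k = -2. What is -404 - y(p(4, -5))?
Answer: -1999/5 ≈ -399.80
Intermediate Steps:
Y(T) = -T/5
p(D, L) = -31/5 (p(D, L) = -7 - (-2)*2/5 = -7 - 2*(-⅖) = -7 + ⅘ = -31/5)
-404 - y(p(4, -5)) = -404 - (2 - 31/5) = -404 - 1*(-21/5) = -404 + 21/5 = -1999/5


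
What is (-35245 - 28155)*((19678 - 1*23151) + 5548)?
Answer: -131555000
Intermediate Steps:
(-35245 - 28155)*((19678 - 1*23151) + 5548) = -63400*((19678 - 23151) + 5548) = -63400*(-3473 + 5548) = -63400*2075 = -131555000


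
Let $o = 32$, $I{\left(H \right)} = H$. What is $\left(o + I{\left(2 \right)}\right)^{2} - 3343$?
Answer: $-2187$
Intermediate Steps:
$\left(o + I{\left(2 \right)}\right)^{2} - 3343 = \left(32 + 2\right)^{2} - 3343 = 34^{2} - 3343 = 1156 - 3343 = -2187$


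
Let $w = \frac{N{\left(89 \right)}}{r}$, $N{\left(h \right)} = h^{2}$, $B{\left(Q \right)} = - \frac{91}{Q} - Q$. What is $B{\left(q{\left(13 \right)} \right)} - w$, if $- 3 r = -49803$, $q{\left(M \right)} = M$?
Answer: $- \frac{339941}{16601} \approx -20.477$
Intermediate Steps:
$r = 16601$ ($r = \left(- \frac{1}{3}\right) \left(-49803\right) = 16601$)
$B{\left(Q \right)} = - Q - \frac{91}{Q}$
$w = \frac{7921}{16601}$ ($w = \frac{89^{2}}{16601} = 7921 \cdot \frac{1}{16601} = \frac{7921}{16601} \approx 0.47714$)
$B{\left(q{\left(13 \right)} \right)} - w = \left(\left(-1\right) 13 - \frac{91}{13}\right) - \frac{7921}{16601} = \left(-13 - 7\right) - \frac{7921}{16601} = -20 - \frac{7921}{16601} = - \frac{339941}{16601}$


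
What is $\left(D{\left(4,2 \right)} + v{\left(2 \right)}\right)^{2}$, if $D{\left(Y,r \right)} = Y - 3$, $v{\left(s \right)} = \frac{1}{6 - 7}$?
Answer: $0$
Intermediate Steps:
$v{\left(s \right)} = -1$ ($v{\left(s \right)} = \frac{1}{-1} = -1$)
$D{\left(Y,r \right)} = -3 + Y$
$\left(D{\left(4,2 \right)} + v{\left(2 \right)}\right)^{2} = \left(\left(-3 + 4\right) - 1\right)^{2} = \left(1 - 1\right)^{2} = 0^{2} = 0$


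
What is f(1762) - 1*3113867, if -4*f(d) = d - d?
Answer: -3113867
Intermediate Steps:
f(d) = 0 (f(d) = -(d - d)/4 = -1/4*0 = 0)
f(1762) - 1*3113867 = 0 - 1*3113867 = 0 - 3113867 = -3113867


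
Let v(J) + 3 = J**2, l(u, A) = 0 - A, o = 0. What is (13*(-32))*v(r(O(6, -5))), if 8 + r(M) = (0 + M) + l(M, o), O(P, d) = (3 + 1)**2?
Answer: -25376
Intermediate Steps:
O(P, d) = 16 (O(P, d) = 4**2 = 16)
l(u, A) = -A
r(M) = -8 + M (r(M) = -8 + ((0 + M) - 1*0) = -8 + (M + 0) = -8 + M)
v(J) = -3 + J**2
(13*(-32))*v(r(O(6, -5))) = (13*(-32))*(-3 + (-8 + 16)**2) = -416*(-3 + 8**2) = -416*(-3 + 64) = -416*61 = -25376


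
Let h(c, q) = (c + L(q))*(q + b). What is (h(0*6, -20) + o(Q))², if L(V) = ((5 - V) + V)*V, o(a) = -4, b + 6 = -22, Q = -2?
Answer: 23001616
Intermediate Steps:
b = -28 (b = -6 - 22 = -28)
L(V) = 5*V
h(c, q) = (-28 + q)*(c + 5*q) (h(c, q) = (c + 5*q)*(q - 28) = (c + 5*q)*(-28 + q) = (-28 + q)*(c + 5*q))
(h(0*6, -20) + o(Q))² = ((-140*(-20) - 0*6 + 5*(-20)² + (0*6)*(-20)) - 4)² = ((2800 - 28*0 + 5*400 + 0*(-20)) - 4)² = ((2800 + 0 + 2000 + 0) - 4)² = (4800 - 4)² = 4796² = 23001616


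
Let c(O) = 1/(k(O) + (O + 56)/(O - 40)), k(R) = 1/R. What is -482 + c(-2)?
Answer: -12064/25 ≈ -482.56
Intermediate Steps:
c(O) = 1/(1/O + (56 + O)/(-40 + O)) (c(O) = 1/(1/O + (O + 56)/(O - 40)) = 1/(1/O + (56 + O)/(-40 + O)))
-482 + c(-2) = -482 - 2*(-40 - 2)/(-40 - 2*(57 - 2)) = -482 - 2*(-42)/(-40 - 2*55) = -482 - 2*(-42)/(-40 - 110) = -482 - 2*(-42)/(-150) = -482 - 2*(-1/150)*(-42) = -482 - 14/25 = -12064/25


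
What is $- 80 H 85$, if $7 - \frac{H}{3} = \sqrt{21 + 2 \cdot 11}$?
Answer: $-142800 + 20400 \sqrt{43} \approx -9028.3$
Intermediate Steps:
$H = 21 - 3 \sqrt{43}$ ($H = 21 - 3 \sqrt{21 + 2 \cdot 11} = 21 - 3 \sqrt{21 + 22} = 21 - 3 \sqrt{43} \approx 1.3277$)
$- 80 H 85 = - 80 \left(21 - 3 \sqrt{43}\right) 85 = \left(-1680 + 240 \sqrt{43}\right) 85 = -142800 + 20400 \sqrt{43}$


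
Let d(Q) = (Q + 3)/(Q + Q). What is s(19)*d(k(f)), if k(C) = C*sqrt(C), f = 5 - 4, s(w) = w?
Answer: 38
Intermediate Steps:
f = 1
k(C) = C**(3/2)
d(Q) = (3 + Q)/(2*Q) (d(Q) = (3 + Q)/((2*Q)) = (3 + Q)*(1/(2*Q)) = (3 + Q)/(2*Q))
s(19)*d(k(f)) = 19*((3 + 1**(3/2))/(2*(1**(3/2)))) = 19*((1/2)*(3 + 1)/1) = 19*((1/2)*1*4) = 19*2 = 38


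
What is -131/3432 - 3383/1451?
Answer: -11800537/4979832 ≈ -2.3697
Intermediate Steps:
-131/3432 - 3383/1451 = -11800537/4979832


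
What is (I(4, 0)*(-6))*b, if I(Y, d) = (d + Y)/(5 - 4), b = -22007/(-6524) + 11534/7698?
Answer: -244657702/2092573 ≈ -116.92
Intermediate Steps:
b = 122328851/25110876 (b = -22007*(-1/6524) + 11534*(1/7698) = 22007/6524 + 5767/3849 = 122328851/25110876 ≈ 4.8716)
I(Y, d) = Y + d (I(Y, d) = (Y + d)/1 = (Y + d)*1 = Y + d)
(I(4, 0)*(-6))*b = ((4 + 0)*(-6))*(122328851/25110876) = (4*(-6))*(122328851/25110876) = -24*122328851/25110876 = -244657702/2092573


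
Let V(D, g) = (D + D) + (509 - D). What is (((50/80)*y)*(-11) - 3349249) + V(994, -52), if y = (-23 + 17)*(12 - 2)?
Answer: -6694667/2 ≈ -3.3473e+6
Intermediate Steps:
y = -60 (y = -6*10 = -60)
V(D, g) = 509 + D (V(D, g) = 2*D + (509 - D) = 509 + D)
(((50/80)*y)*(-11) - 3349249) + V(994, -52) = (((50/80)*(-60))*(-11) - 3349249) + (509 + 994) = (((50*(1/80))*(-60))*(-11) - 3349249) + 1503 = (((5/8)*(-60))*(-11) - 3349249) + 1503 = (-75/2*(-11) - 3349249) + 1503 = (825/2 - 3349249) + 1503 = -6697673/2 + 1503 = -6694667/2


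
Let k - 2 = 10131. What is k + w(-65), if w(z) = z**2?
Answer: 14358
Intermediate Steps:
k = 10133 (k = 2 + 10131 = 10133)
k + w(-65) = 10133 + (-65)**2 = 10133 + 4225 = 14358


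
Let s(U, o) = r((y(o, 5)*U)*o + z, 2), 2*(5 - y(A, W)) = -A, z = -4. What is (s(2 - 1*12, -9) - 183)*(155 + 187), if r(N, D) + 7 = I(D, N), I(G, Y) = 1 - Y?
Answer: -78660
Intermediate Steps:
y(A, W) = 5 + A/2 (y(A, W) = 5 - (-1)*A/2 = 5 + A/2)
r(N, D) = -6 - N (r(N, D) = -7 + (1 - N) = -6 - N)
s(U, o) = -2 - U*o*(5 + o/2) (s(U, o) = -6 - (((5 + o/2)*U)*o - 4) = -6 - ((U*(5 + o/2))*o - 4) = -6 - (U*o*(5 + o/2) - 4) = -6 - (-4 + U*o*(5 + o/2)) = -6 + (4 - U*o*(5 + o/2)) = -2 - U*o*(5 + o/2))
(s(2 - 1*12, -9) - 183)*(155 + 187) = ((-2 - 1/2*(2 - 1*12)*(-9)*(10 - 9)) - 183)*(155 + 187) = ((-2 - 1/2*(2 - 12)*(-9)*1) - 183)*342 = ((-2 - 1/2*(-10)*(-9)*1) - 183)*342 = ((-2 - 45) - 183)*342 = (-47 - 183)*342 = -230*342 = -78660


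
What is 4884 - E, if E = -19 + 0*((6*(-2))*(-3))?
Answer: 4903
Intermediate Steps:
E = -19 (E = -19 + 0*(-12*(-3)) = -19 + 0*36 = -19 + 0 = -19)
4884 - E = 4884 - 1*(-19) = 4884 + 19 = 4903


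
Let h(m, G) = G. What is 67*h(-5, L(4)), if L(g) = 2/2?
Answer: 67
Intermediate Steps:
L(g) = 1 (L(g) = 2*(1/2) = 1)
67*h(-5, L(4)) = 67*1 = 67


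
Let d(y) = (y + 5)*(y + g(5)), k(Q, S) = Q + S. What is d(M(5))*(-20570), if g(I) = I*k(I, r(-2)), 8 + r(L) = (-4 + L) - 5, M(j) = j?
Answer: 13370500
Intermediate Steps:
r(L) = -17 + L (r(L) = -8 + ((-4 + L) - 5) = -8 + (-9 + L) = -17 + L)
g(I) = I*(-19 + I) (g(I) = I*(I + (-17 - 2)) = I*(I - 19) = I*(-19 + I))
d(y) = (-70 + y)*(5 + y) (d(y) = (y + 5)*(y + 5*(-19 + 5)) = (5 + y)*(y + 5*(-14)) = (5 + y)*(y - 70) = (5 + y)*(-70 + y) = (-70 + y)*(5 + y))
d(M(5))*(-20570) = (-350 + 5² - 65*5)*(-20570) = (-350 + 25 - 325)*(-20570) = -650*(-20570) = 13370500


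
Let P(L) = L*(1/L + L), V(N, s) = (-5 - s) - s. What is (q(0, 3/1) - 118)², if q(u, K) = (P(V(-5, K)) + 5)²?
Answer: 256352121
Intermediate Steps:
V(N, s) = -5 - 2*s
P(L) = L*(L + 1/L) (P(L) = L*(1/L + L) = L*(L + 1/L))
q(u, K) = (6 + (-5 - 2*K)²)² (q(u, K) = ((1 + (-5 - 2*K)²) + 5)² = (6 + (-5 - 2*K)²)²)
(q(0, 3/1) - 118)² = ((6 + (5 + 2*(3/1))²)² - 118)² = ((6 + (5 + 2*(3*1))²)² - 118)² = ((6 + (5 + 2*3)²)² - 118)² = ((6 + (5 + 6)²)² - 118)² = ((6 + 11²)² - 118)² = ((6 + 121)² - 118)² = (127² - 118)² = (16129 - 118)² = 16011² = 256352121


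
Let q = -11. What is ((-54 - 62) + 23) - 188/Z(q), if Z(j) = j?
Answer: -835/11 ≈ -75.909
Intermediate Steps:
((-54 - 62) + 23) - 188/Z(q) = ((-54 - 62) + 23) - 188/(-11) = (-116 + 23) - 188*(-1)/11 = -93 - 1*(-188/11) = -93 + 188/11 = -835/11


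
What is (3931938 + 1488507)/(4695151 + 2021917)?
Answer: 5420445/6717068 ≈ 0.80697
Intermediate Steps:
(3931938 + 1488507)/(4695151 + 2021917) = 5420445/6717068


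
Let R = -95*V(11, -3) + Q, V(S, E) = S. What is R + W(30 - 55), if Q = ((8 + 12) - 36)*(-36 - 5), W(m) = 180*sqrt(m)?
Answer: -389 + 900*I ≈ -389.0 + 900.0*I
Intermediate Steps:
Q = 656 (Q = (20 - 36)*(-41) = -16*(-41) = 656)
R = -389 (R = -95*11 + 656 = -1045 + 656 = -389)
R + W(30 - 55) = -389 + 180*sqrt(30 - 55) = -389 + 180*sqrt(-25) = -389 + 180*(5*I) = -389 + 900*I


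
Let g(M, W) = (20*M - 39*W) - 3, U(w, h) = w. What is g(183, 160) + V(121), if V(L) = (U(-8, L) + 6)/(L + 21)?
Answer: -183394/71 ≈ -2583.0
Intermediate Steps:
g(M, W) = -3 - 39*W + 20*M (g(M, W) = (-39*W + 20*M) - 3 = -3 - 39*W + 20*M)
V(L) = -2/(21 + L) (V(L) = (-8 + 6)/(L + 21) = -2/(21 + L))
g(183, 160) + V(121) = (-3 - 39*160 + 20*183) - 2/(21 + 121) = (-3 - 6240 + 3660) - 2/142 = -2583 - 2*1/142 = -2583 - 1/71 = -183394/71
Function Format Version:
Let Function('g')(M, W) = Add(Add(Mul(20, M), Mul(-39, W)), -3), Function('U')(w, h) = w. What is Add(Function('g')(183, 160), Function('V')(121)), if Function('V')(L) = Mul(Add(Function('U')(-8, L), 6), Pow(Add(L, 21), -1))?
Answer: Rational(-183394, 71) ≈ -2583.0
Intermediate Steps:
Function('g')(M, W) = Add(-3, Mul(-39, W), Mul(20, M)) (Function('g')(M, W) = Add(Add(Mul(-39, W), Mul(20, M)), -3) = Add(-3, Mul(-39, W), Mul(20, M)))
Function('V')(L) = Mul(-2, Pow(Add(21, L), -1)) (Function('V')(L) = Mul(Add(-8, 6), Pow(Add(L, 21), -1)) = Mul(-2, Pow(Add(21, L), -1)))
Add(Function('g')(183, 160), Function('V')(121)) = Add(Add(-3, Mul(-39, 160), Mul(20, 183)), Mul(-2, Pow(Add(21, 121), -1))) = Add(Add(-3, -6240, 3660), Mul(-2, Pow(142, -1))) = Add(-2583, Mul(-2, Rational(1, 142))) = Add(-2583, Rational(-1, 71)) = Rational(-183394, 71)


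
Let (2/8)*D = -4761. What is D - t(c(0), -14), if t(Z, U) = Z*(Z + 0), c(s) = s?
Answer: -19044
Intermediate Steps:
D = -19044 (D = 4*(-4761) = -19044)
t(Z, U) = Z² (t(Z, U) = Z*Z = Z²)
D - t(c(0), -14) = -19044 - 1*0² = -19044 - 1*0 = -19044 + 0 = -19044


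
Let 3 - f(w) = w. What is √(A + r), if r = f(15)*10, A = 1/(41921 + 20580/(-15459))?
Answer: I*√5599343731842867971/216012053 ≈ 10.954*I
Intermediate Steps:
f(w) = 3 - w
A = 5153/216012053 (A = 1/(41921 + 20580*(-1/15459)) = 1/(41921 - 6860/5153) = 1/(216012053/5153) = 5153/216012053 ≈ 2.3855e-5)
r = -120 (r = (3 - 1*15)*10 = (3 - 15)*10 = -12*10 = -120)
√(A + r) = √(5153/216012053 - 120) = √(-25921441207/216012053) = I*√5599343731842867971/216012053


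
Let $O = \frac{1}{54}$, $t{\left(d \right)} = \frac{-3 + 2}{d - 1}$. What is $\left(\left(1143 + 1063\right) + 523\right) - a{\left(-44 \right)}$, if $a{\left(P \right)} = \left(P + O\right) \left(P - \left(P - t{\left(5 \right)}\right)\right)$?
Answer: $\frac{587089}{216} \approx 2718.0$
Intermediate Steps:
$t{\left(d \right)} = - \frac{1}{-1 + d}$
$O = \frac{1}{54} \approx 0.018519$
$a{\left(P \right)} = - \frac{1}{216} - \frac{P}{4}$ ($a{\left(P \right)} = \left(P + \frac{1}{54}\right) \left(P - \left(P + \frac{1}{-1 + 5}\right)\right) = \left(\frac{1}{54} + P\right) \left(P - \left(\frac{1}{4} + P\right)\right) = \left(\frac{1}{54} + P\right) \left(- \frac{1}{4}\right) = - \frac{1}{216} - \frac{P}{4}$)
$\left(\left(1143 + 1063\right) + 523\right) - a{\left(-44 \right)} = \left(\left(1143 + 1063\right) + 523\right) - \left(- \frac{1}{216} - -11\right) = \left(2206 + 523\right) - \left(- \frac{1}{216} + 11\right) = 2729 - \frac{2375}{216} = \frac{587089}{216}$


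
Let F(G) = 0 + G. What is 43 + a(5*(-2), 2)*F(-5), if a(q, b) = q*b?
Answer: 143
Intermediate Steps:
F(G) = G
a(q, b) = b*q
43 + a(5*(-2), 2)*F(-5) = 43 + (2*(5*(-2)))*(-5) = 43 + (2*(-10))*(-5) = 43 - 20*(-5) = 43 + 100 = 143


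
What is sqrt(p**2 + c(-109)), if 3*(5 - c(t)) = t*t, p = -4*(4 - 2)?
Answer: I*sqrt(35022)/3 ≈ 62.381*I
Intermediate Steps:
p = -8 (p = -4*2 = -8)
c(t) = 5 - t**2/3 (c(t) = 5 - t*t/3 = 5 - t**2/3)
sqrt(p**2 + c(-109)) = sqrt((-8)**2 + (5 - 1/3*(-109)**2)) = sqrt(64 + (5 - 1/3*11881)) = sqrt(64 + (5 - 11881/3)) = sqrt(64 - 11866/3) = sqrt(-11674/3) = I*sqrt(35022)/3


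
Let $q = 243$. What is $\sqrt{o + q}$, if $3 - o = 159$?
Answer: $\sqrt{87} \approx 9.3274$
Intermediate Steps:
$o = -156$ ($o = 3 - 159 = -156$)
$\sqrt{o + q} = \sqrt{-156 + 243} = \sqrt{87}$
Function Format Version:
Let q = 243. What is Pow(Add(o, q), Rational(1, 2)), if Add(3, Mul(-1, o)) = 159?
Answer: Pow(87, Rational(1, 2)) ≈ 9.3274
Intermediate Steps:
o = -156 (o = Add(3, Mul(-1, 159)) = Add(3, -159) = -156)
Pow(Add(o, q), Rational(1, 2)) = Pow(Add(-156, 243), Rational(1, 2)) = Pow(87, Rational(1, 2))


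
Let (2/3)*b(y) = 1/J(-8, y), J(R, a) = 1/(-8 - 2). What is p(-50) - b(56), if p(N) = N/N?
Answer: 16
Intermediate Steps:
J(R, a) = -⅒ (J(R, a) = 1/(-10) = -⅒)
b(y) = -15 (b(y) = 3/(2*(-⅒)) = (3/2)*(-10) = -15)
p(N) = 1
p(-50) - b(56) = 1 - 1*(-15) = 1 + 15 = 16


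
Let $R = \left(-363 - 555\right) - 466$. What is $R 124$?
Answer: $-171616$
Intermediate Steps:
$R = -1384$ ($R = -918 - 466 = -1384$)
$R 124 = \left(-1384\right) 124 = -171616$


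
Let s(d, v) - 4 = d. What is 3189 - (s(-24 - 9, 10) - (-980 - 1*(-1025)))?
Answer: 3263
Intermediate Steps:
s(d, v) = 4 + d
3189 - (s(-24 - 9, 10) - (-980 - 1*(-1025))) = 3189 - ((4 + (-24 - 9)) - (-980 - 1*(-1025))) = 3189 - ((4 - 33) - (-980 + 1025)) = 3189 - (-29 - 1*45) = 3189 - (-29 - 45) = 3189 - 1*(-74) = 3189 + 74 = 3263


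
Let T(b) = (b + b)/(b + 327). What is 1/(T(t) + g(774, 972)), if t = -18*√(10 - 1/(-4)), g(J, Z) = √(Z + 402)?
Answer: (109 - 3*√41)/(-6*√41 + √1374*(109 - 3*√41)) ≈ 0.027293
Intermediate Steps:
g(J, Z) = √(402 + Z)
t = -9*√41 (t = -18*√(10 - 1*(-¼)) = -18*√(10 + ¼) = -9*√41 ≈ -57.628)
T(b) = 2*b/(327 + b) (T(b) = (2*b)/(327 + b) = 2*b/(327 + b))
1/(T(t) + g(774, 972)) = 1/(2*(-9*√41)/(327 - 9*√41) + √(402 + 972)) = 1/(-18*√41/(327 - 9*√41) + √1374) = 1/(√1374 - 18*√41/(327 - 9*√41))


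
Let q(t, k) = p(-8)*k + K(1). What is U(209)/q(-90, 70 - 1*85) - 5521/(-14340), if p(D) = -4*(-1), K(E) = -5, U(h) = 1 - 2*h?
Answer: 1267729/186420 ≈ 6.8004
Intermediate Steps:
p(D) = 4
q(t, k) = -5 + 4*k (q(t, k) = 4*k - 5 = -5 + 4*k)
U(209)/q(-90, 70 - 1*85) - 5521/(-14340) = (1 - 2*209)/(-5 + 4*(70 - 1*85)) - 5521/(-14340) = (1 - 418)/(-5 + 4*(70 - 85)) - 5521*(-1/14340) = -417/(-5 + 4*(-15)) + 5521/14340 = -417/(-5 - 60) + 5521/14340 = -417/(-65) + 5521/14340 = -417*(-1/65) + 5521/14340 = 417/65 + 5521/14340 = 1267729/186420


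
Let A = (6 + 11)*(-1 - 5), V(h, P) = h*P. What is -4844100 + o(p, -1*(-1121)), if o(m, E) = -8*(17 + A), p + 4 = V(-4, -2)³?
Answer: -4843420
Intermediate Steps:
V(h, P) = P*h
A = -102 (A = 17*(-6) = -102)
p = 508 (p = -4 + (-2*(-4))³ = -4 + 8³ = -4 + 512 = 508)
o(m, E) = 680 (o(m, E) = -8*(17 - 102) = -8*(-85) = 680)
-4844100 + o(p, -1*(-1121)) = -4844100 + 680 = -4843420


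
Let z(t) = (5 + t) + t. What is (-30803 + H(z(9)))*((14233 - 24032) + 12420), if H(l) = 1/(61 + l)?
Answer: -6781709071/84 ≈ -8.0735e+7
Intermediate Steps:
z(t) = 5 + 2*t
(-30803 + H(z(9)))*((14233 - 24032) + 12420) = (-30803 + 1/(61 + (5 + 2*9)))*((14233 - 24032) + 12420) = (-30803 + 1/(61 + (5 + 18)))*(-9799 + 12420) = (-30803 + 1/(61 + 23))*2621 = (-30803 + 1/84)*2621 = -2587451/84*2621 = -6781709071/84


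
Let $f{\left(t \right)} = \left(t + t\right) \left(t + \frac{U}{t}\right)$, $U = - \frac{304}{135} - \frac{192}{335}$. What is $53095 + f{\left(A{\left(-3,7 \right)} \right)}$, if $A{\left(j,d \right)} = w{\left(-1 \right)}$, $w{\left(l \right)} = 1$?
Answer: $\frac{480211261}{9045} \approx 53091.0$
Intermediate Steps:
$A{\left(j,d \right)} = 1$
$U = - \frac{25552}{9045}$ ($U = \left(-304\right) \frac{1}{135} - \frac{192}{335} = - \frac{304}{135} - \frac{192}{335} = - \frac{25552}{9045} \approx -2.825$)
$f{\left(t \right)} = 2 t \left(t - \frac{25552}{9045 t}\right)$ ($f{\left(t \right)} = \left(t + t\right) \left(t - \frac{25552}{9045 t}\right) = 2 t \left(t - \frac{25552}{9045 t}\right)$)
$53095 + f{\left(A{\left(-3,7 \right)} \right)} = 53095 - \left(\frac{51104}{9045} - 2 \cdot 1^{2}\right) = 53095 + \left(- \frac{51104}{9045} + 2 \cdot 1\right) = 53095 + \left(- \frac{51104}{9045} + 2\right) = 53095 - \frac{33014}{9045} = \frac{480211261}{9045}$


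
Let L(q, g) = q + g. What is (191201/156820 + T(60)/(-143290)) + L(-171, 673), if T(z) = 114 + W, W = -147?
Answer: 226154254839/449414756 ≈ 503.22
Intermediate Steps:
T(z) = -33 (T(z) = 114 - 147 = -33)
L(q, g) = g + q
(191201/156820 + T(60)/(-143290)) + L(-171, 673) = (191201/156820 - 33/(-143290)) + (673 - 171) = (191201*(1/156820) - 33*(-1/143290)) + 502 = (191201/156820 + 33/143290) + 502 = 548047327/449414756 + 502 = 226154254839/449414756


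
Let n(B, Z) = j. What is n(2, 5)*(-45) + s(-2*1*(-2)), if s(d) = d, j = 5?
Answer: -221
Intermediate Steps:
n(B, Z) = 5
n(2, 5)*(-45) + s(-2*1*(-2)) = 5*(-45) - 2*1*(-2) = -225 - 2*(-2) = -225 + 4 = -221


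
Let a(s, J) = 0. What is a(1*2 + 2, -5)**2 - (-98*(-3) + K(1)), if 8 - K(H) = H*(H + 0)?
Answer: -301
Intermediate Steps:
K(H) = 8 - H**2 (K(H) = 8 - H*(H + 0) = 8 - H*H = 8 - H**2)
a(1*2 + 2, -5)**2 - (-98*(-3) + K(1)) = 0**2 - (-98*(-3) + (8 - 1*1**2)) = 0 - (294 + (8 - 1*1)) = 0 - (294 + (8 - 1)) = 0 - (294 + 7) = 0 - 1*301 = 0 - 301 = -301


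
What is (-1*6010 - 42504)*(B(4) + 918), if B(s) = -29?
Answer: -43128946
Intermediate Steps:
(-1*6010 - 42504)*(B(4) + 918) = (-1*6010 - 42504)*(-29 + 918) = (-6010 - 42504)*889 = -48514*889 = -43128946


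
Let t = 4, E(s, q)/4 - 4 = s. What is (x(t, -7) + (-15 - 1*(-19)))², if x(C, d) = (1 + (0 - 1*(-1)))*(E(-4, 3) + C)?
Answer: 144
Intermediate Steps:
E(s, q) = 16 + 4*s
x(C, d) = 2*C (x(C, d) = (1 + (0 - 1*(-1)))*((16 + 4*(-4)) + C) = (1 + (0 + 1))*((16 - 16) + C) = (1 + 1)*(0 + C) = 2*C)
(x(t, -7) + (-15 - 1*(-19)))² = (2*4 + (-15 - 1*(-19)))² = (8 + (-15 + 19))² = (8 + 4)² = 12² = 144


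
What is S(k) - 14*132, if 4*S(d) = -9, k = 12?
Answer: -7401/4 ≈ -1850.3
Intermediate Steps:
S(d) = -9/4 (S(d) = (1/4)*(-9) = -9/4)
S(k) - 14*132 = -9/4 - 14*132 = -9/4 - 1848 = -7401/4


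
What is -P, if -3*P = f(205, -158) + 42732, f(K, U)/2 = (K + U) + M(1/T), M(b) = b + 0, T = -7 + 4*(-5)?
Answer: 1156300/81 ≈ 14275.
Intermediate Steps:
T = -27 (T = -7 - 20 = -27)
M(b) = b
f(K, U) = -2/27 + 2*K + 2*U (f(K, U) = 2*((K + U) + 1/(-27)) = 2*((K + U) - 1/27) = 2*(-1/27 + K + U) = -2/27 + 2*K + 2*U)
P = -1156300/81 (P = -((-2/27 + 2*205 + 2*(-158)) + 42732)/3 = -((-2/27 + 410 - 316) + 42732)/3 = -(2536/27 + 42732)/3 = -⅓*1156300/27 = -1156300/81 ≈ -14275.)
-P = -1*(-1156300/81) = 1156300/81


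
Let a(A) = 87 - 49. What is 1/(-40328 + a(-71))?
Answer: -1/40290 ≈ -2.4820e-5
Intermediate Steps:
a(A) = 38
1/(-40328 + a(-71)) = 1/(-40328 + 38) = 1/(-40290) = -1/40290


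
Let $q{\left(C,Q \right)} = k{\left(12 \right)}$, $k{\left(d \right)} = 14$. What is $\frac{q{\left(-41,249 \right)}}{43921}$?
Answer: $\frac{14}{43921} \approx 0.00031875$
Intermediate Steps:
$q{\left(C,Q \right)} = 14$
$\frac{q{\left(-41,249 \right)}}{43921} = \frac{14}{43921}$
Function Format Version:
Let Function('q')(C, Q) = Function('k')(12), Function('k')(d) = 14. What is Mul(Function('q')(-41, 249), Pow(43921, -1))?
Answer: Rational(14, 43921) ≈ 0.00031875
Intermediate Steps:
Function('q')(C, Q) = 14
Mul(Function('q')(-41, 249), Pow(43921, -1)) = Mul(14, Pow(43921, -1)) = Mul(14, Rational(1, 43921)) = Rational(14, 43921)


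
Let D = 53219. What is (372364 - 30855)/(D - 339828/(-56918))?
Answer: 9719004631/1514729435 ≈ 6.4163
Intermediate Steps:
(372364 - 30855)/(D - 339828/(-56918)) = (372364 - 30855)/(53219 - 339828/(-56918)) = 341509/(53219 - 339828*(-1/56918)) = 341509/(53219 + 169914/28459) = 341509/(1514729435/28459) = 341509*(28459/1514729435) = 9719004631/1514729435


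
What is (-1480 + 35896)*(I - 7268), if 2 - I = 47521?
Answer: -1885549392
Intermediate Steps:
I = -47519 (I = 2 - 1*47521 = 2 - 47521 = -47519)
(-1480 + 35896)*(I - 7268) = (-1480 + 35896)*(-47519 - 7268) = 34416*(-54787) = -1885549392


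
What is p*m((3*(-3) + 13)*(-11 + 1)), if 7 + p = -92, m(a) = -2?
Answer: 198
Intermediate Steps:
p = -99 (p = -7 - 92 = -99)
p*m((3*(-3) + 13)*(-11 + 1)) = -99*(-2) = 198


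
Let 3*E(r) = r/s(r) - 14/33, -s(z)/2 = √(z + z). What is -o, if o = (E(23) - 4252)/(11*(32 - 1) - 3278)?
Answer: -420962/290763 - √46/35244 ≈ -1.4480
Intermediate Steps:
s(z) = -2*√2*√z (s(z) = -2*√(z + z) = -2*√2*√z)
E(r) = -14/99 - √2*√r/12 (E(r) = (r/((-2*√2*√r)) - 14/33)/3 = (r*(-√2/(4*√r)) - 14*1/33)/3 = (-√2*√r/4 - 14/33)/3 = (-14/33 - √2*√r/4)/3 = -14/99 - √2*√r/12)
o = 420962/290763 + √46/35244 (o = ((-14/99 - √2*√23/12) - 4252)/(11*(32 - 1) - 3278) = ((-14/99 - √46/12) - 4252)/(11*31 - 3278) = (-420962/99 - √46/12)/(341 - 3278) = (-420962/99 - √46/12)/(-2937) = (-420962/99 - √46/12)*(-1/2937) = 420962/290763 + √46/35244 ≈ 1.4480)
-o = -(420962/290763 + √46/35244) = -420962/290763 - √46/35244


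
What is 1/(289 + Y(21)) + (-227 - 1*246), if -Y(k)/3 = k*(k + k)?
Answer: -1114862/2357 ≈ -473.00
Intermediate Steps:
Y(k) = -6*k² (Y(k) = -3*k*(k + k) = -3*k*2*k = -6*k²)
1/(289 + Y(21)) + (-227 - 1*246) = 1/(289 - 6*21²) + (-227 - 1*246) = 1/(289 - 6*441) + (-227 - 246) = 1/(289 - 2646) - 473 = 1/(-2357) - 473 = -1/2357 - 473 = -1114862/2357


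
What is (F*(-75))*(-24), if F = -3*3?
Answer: -16200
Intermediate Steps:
F = -9
(F*(-75))*(-24) = -9*(-75)*(-24) = 675*(-24) = -16200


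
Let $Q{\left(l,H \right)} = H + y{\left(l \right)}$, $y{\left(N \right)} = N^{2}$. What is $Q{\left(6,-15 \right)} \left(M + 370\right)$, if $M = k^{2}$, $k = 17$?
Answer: $13839$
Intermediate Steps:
$Q{\left(l,H \right)} = H + l^{2}$
$M = 289$ ($M = 17^{2} = 289$)
$Q{\left(6,-15 \right)} \left(M + 370\right) = \left(-15 + 6^{2}\right) \left(289 + 370\right) = \left(-15 + 36\right) 659 = 21 \cdot 659 = 13839$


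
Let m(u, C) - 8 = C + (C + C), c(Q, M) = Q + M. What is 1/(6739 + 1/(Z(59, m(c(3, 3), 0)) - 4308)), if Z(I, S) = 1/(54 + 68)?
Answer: 525575/3541849803 ≈ 0.00014839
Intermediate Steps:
c(Q, M) = M + Q
m(u, C) = 8 + 3*C (m(u, C) = 8 + (C + (C + C)) = 8 + (C + 2*C) = 8 + 3*C)
Z(I, S) = 1/122
1/(6739 + 1/(Z(59, m(c(3, 3), 0)) - 4308)) = 1/(6739 + 1/(1/122 - 4308)) = 1/(6739 + 1/(-525575/122)) = 1/(6739 - 122/525575) = 1/(3541849803/525575) = 525575/3541849803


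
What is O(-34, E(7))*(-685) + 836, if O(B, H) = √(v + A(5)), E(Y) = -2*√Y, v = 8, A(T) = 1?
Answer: -1219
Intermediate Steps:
O(B, H) = 3 (O(B, H) = √(8 + 1) = √9 = 3)
O(-34, E(7))*(-685) + 836 = 3*(-685) + 836 = -2055 + 836 = -1219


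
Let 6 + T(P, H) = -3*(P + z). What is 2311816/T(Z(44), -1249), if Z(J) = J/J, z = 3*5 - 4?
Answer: -1155908/21 ≈ -55043.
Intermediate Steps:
z = 11 (z = 15 - 4 = 11)
Z(J) = 1
T(P, H) = -39 - 3*P (T(P, H) = -6 - 3*(P + 11) = -6 - 3*(11 + P) = -6 + (-33 - 3*P) = -39 - 3*P)
2311816/T(Z(44), -1249) = 2311816/(-39 - 3*1) = 2311816/(-39 - 3) = 2311816/(-42) = 2311816*(-1/42) = -1155908/21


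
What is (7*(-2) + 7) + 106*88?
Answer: 9321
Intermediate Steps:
(7*(-2) + 7) + 106*88 = (-14 + 7) + 9328 = -7 + 9328 = 9321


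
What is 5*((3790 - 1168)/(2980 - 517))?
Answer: 4370/821 ≈ 5.3228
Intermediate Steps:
5*((3790 - 1168)/(2980 - 517)) = 5*(2622/2463) = 5*(2622*(1/2463)) = 5*(874/821) = 4370/821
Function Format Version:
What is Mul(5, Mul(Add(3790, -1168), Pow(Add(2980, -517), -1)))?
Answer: Rational(4370, 821) ≈ 5.3228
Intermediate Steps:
Mul(5, Mul(Add(3790, -1168), Pow(Add(2980, -517), -1))) = Mul(5, Mul(2622, Pow(2463, -1))) = Mul(5, Mul(2622, Rational(1, 2463))) = Mul(5, Rational(874, 821)) = Rational(4370, 821)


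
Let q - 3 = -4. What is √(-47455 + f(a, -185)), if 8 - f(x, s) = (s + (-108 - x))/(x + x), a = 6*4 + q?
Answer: I*√25095829/23 ≈ 217.81*I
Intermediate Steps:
q = -1 (q = 3 - 4 = -1)
a = 23 (a = 6*4 - 1 = 24 - 1 = 23)
f(x, s) = 8 - (-108 + s - x)/(2*x) (f(x, s) = 8 - (s + (-108 - x))/(x + x) = 8 - (-108 + s - x)/(2*x))
√(-47455 + f(a, -185)) = √(-47455 + (½)*(108 - 1*(-185) + 17*23)/23) = √(-47455 + (½)*(1/23)*(108 + 185 + 391)) = √(-47455 + (½)*(1/23)*684) = √(-47455 + 342/23) = √(-1091123/23) = I*√25095829/23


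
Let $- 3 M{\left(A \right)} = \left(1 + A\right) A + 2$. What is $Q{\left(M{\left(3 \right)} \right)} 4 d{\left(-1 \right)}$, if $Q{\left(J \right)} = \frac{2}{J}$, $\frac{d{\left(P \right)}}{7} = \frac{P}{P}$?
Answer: $-12$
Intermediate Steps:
$d{\left(P \right)} = 7$ ($d{\left(P \right)} = 7 \frac{P}{P} = 7 \cdot 1 = 7$)
$M{\left(A \right)} = - \frac{2}{3} - \frac{A \left(1 + A\right)}{3}$ ($M{\left(A \right)} = - \frac{\left(1 + A\right) A + 2}{3} = - \frac{A \left(1 + A\right) + 2}{3} = - \frac{2 + A \left(1 + A\right)}{3} = - \frac{2}{3} - \frac{A \left(1 + A\right)}{3}$)
$Q{\left(M{\left(3 \right)} \right)} 4 d{\left(-1 \right)} = \frac{2}{- \frac{2}{3} - 1 - \frac{3^{2}}{3}} \cdot 4 \cdot 7 = \frac{2}{- \frac{2}{3} - 1 - 3} \cdot 4 \cdot 7 = \frac{2}{- \frac{14}{3}} \cdot 4 \cdot 7 = 2 \left(- \frac{3}{14}\right) 4 \cdot 7 = \left(- \frac{3}{7}\right) 4 \cdot 7 = \left(- \frac{12}{7}\right) 7 = -12$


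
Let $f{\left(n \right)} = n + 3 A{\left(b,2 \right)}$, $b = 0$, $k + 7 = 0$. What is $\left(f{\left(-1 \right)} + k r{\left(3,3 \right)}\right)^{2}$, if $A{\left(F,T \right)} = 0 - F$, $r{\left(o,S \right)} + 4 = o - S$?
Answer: $729$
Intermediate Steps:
$k = -7$ ($k = -7 + 0 = -7$)
$r{\left(o,S \right)} = -4 + o - S$ ($r{\left(o,S \right)} = -4 - \left(S - o\right) = -4 + o - S$)
$A{\left(F,T \right)} = - F$
$f{\left(n \right)} = n$ ($f{\left(n \right)} = n + 3 \left(\left(-1\right) 0\right) = n + 3 \cdot 0 = n + 0 = n$)
$\left(f{\left(-1 \right)} + k r{\left(3,3 \right)}\right)^{2} = \left(-1 - 7 \left(-4 + 3 - 3\right)\right)^{2} = \left(-1 - -28\right)^{2} = \left(-1 + 28\right)^{2} = 27^{2} = 729$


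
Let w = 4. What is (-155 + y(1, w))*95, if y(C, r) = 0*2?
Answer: -14725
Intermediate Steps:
y(C, r) = 0
(-155 + y(1, w))*95 = (-155 + 0)*95 = -155*95 = -14725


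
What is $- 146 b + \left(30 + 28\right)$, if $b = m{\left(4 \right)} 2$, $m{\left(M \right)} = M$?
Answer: $-1110$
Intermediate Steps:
$b = 8$ ($b = 4 \cdot 2 = 8$)
$- 146 b + \left(30 + 28\right) = \left(-146\right) 8 + \left(30 + 28\right) = -1168 + 58 = -1110$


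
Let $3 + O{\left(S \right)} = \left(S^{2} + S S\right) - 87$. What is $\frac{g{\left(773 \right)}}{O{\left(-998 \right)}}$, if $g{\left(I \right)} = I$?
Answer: $\frac{773}{1991918} \approx 0.00038807$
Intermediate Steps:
$O{\left(S \right)} = -90 + 2 S^{2}$ ($O{\left(S \right)} = -3 - \left(87 - S^{2} - S S\right) = -3 + \left(\left(S^{2} + S^{2}\right) - 87\right) = -3 + \left(2 S^{2} - 87\right) = -3 + \left(-87 + 2 S^{2}\right) = -90 + 2 S^{2}$)
$\frac{g{\left(773 \right)}}{O{\left(-998 \right)}} = \frac{773}{-90 + 2 \left(-998\right)^{2}} = \frac{773}{-90 + 2 \cdot 996004} = \frac{773}{-90 + 1992008} = \frac{773}{1991918}$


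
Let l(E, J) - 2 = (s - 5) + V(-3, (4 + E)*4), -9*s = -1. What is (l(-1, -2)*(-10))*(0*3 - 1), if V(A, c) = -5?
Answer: -710/9 ≈ -78.889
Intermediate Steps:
s = ⅑ (s = -⅑*(-1) = ⅑ ≈ 0.11111)
l(E, J) = -71/9 (l(E, J) = 2 + ((⅑ - 5) - 5) = 2 + (-44/9 - 5) = 2 - 89/9 = -71/9)
(l(-1, -2)*(-10))*(0*3 - 1) = (-71/9*(-10))*(0*3 - 1) = 710*(0 - 1)/9 = (710/9)*(-1) = -710/9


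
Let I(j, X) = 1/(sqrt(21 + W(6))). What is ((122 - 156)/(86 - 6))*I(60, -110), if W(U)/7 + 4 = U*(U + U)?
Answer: -17*sqrt(497)/19880 ≈ -0.019064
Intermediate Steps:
W(U) = -28 + 14*U**2 (W(U) = -28 + 7*(U*(U + U)) = -28 + 7*(U*(2*U)) = -28 + 7*(2*U**2) = -28 + 14*U**2)
I(j, X) = sqrt(497)/497 (I(j, X) = 1/(sqrt(21 + (-28 + 14*6**2))) = 1/(sqrt(21 + (-28 + 14*36))) = 1/(sqrt(21 + (-28 + 504))) = 1/(sqrt(21 + 476)) = 1/(sqrt(497)) = sqrt(497)/497)
((122 - 156)/(86 - 6))*I(60, -110) = ((122 - 156)/(86 - 6))*(sqrt(497)/497) = (-34/80)*(sqrt(497)/497) = (-34*1/80)*(sqrt(497)/497) = -17*sqrt(497)/19880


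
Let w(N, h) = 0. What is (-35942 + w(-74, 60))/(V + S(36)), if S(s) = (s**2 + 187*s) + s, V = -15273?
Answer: 35942/7209 ≈ 4.9857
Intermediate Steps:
S(s) = s**2 + 188*s
(-35942 + w(-74, 60))/(V + S(36)) = (-35942 + 0)/(-15273 + 36*(188 + 36)) = -35942/(-15273 + 36*224) = -35942/(-15273 + 8064) = -35942/(-7209) = -35942*(-1/7209) = 35942/7209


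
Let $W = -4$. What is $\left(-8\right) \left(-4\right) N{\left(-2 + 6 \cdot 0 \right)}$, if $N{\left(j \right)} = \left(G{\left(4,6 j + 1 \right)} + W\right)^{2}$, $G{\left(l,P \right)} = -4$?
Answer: $2048$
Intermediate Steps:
$N{\left(j \right)} = 64$ ($N{\left(j \right)} = \left(-4 - 4\right)^{2} = \left(-8\right)^{2} = 64$)
$\left(-8\right) \left(-4\right) N{\left(-2 + 6 \cdot 0 \right)} = \left(-8\right) \left(-4\right) 64 = 32 \cdot 64 = 2048$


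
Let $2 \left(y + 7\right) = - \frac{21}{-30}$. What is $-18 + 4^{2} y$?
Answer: $- \frac{622}{5} \approx -124.4$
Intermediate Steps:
$y = - \frac{133}{20}$ ($y = -7 + \frac{\left(-21\right) \frac{1}{-30}}{2} = -7 + \frac{\left(-21\right) \left(- \frac{1}{30}\right)}{2} = -7 + \frac{1}{2} \cdot \frac{7}{10} = -7 + \frac{7}{20} = - \frac{133}{20} \approx -6.65$)
$-18 + 4^{2} y = -18 + 4^{2} \left(- \frac{133}{20}\right) = -18 + 16 \left(- \frac{133}{20}\right) = -18 - \frac{532}{5} = - \frac{622}{5}$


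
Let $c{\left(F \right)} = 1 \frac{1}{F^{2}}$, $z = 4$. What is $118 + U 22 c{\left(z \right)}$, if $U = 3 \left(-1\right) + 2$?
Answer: $\frac{933}{8} \approx 116.63$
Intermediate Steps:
$U = -1$ ($U = -3 + 2 = -1$)
$c{\left(F \right)} = \frac{1}{F^{2}}$ ($c{\left(F \right)} = 1 \frac{1}{F^{2}} = \frac{1}{F^{2}}$)
$118 + U 22 c{\left(z \right)} = 118 + \frac{\left(-1\right) 22}{16} = 118 - \frac{11}{8} = \frac{933}{8}$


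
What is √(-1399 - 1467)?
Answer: I*√2866 ≈ 53.535*I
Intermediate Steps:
√(-1399 - 1467) = √(-2866) = I*√2866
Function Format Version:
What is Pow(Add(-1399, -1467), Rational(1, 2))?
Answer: Mul(I, Pow(2866, Rational(1, 2))) ≈ Mul(53.535, I)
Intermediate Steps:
Pow(Add(-1399, -1467), Rational(1, 2)) = Pow(-2866, Rational(1, 2)) = Mul(I, Pow(2866, Rational(1, 2)))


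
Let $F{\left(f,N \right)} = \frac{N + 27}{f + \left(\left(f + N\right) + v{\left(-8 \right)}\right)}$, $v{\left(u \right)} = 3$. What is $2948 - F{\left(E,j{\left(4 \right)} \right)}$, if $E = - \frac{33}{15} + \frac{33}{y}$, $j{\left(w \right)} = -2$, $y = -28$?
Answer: $\frac{1189794}{403} \approx 2952.3$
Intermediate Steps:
$E = - \frac{473}{140}$ ($E = - \frac{33}{15} + \frac{33}{-28} = \left(-33\right) \frac{1}{15} + 33 \left(- \frac{1}{28}\right) = - \frac{11}{5} - \frac{33}{28} = - \frac{473}{140} \approx -3.3786$)
$F{\left(f,N \right)} = \frac{27 + N}{3 + N + 2 f}$ ($F{\left(f,N \right)} = \frac{N + 27}{f + \left(\left(f + N\right) + 3\right)} = \frac{27 + N}{f + \left(\left(N + f\right) + 3\right)} = \frac{27 + N}{f + \left(3 + N + f\right)} = \frac{27 + N}{3 + N + 2 f}$)
$2948 - F{\left(E,j{\left(4 \right)} \right)} = 2948 - \frac{27 - 2}{3 - 2 + 2 \left(- \frac{473}{140}\right)} = 2948 - \frac{1}{3 - 2 - \frac{473}{70}} \cdot 25 = 2948 - \frac{1}{- \frac{403}{70}} \cdot 25 = 2948 - \left(- \frac{70}{403}\right) 25 = 2948 - - \frac{1750}{403} = 2948 + \frac{1750}{403} = \frac{1189794}{403}$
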